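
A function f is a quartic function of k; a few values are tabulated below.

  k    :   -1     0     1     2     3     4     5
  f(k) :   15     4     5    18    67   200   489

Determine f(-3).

First differences: -11, 1, 13, 49, 133, 289. Second differences: 12, 12, 36, 84, 156. Third differences: 0, 24, 48, 72. Fourth differences: 24, 24, 24.
Level-4 differences are constant, so f has degree 4.
Fitting a degree-4 polynomial gives f(k) = k^4 - 2k³ + 5k² - 3k + 4.
Then f(-3) = 193.

193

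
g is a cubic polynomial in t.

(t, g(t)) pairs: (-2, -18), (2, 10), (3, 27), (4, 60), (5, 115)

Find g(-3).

-45

Write g(t) = at³ + bt² + ct + d; the 5 given values yield a linear system in the 4 coefficients.
Solving, g(t) = t³ - t² + 3t.
Then g(-3) = -45.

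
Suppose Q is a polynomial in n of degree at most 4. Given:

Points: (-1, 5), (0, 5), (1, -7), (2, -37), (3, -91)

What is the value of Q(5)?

-295

First differences: 0, -12, -30, -54. Second differences: -12, -18, -24. Third differences: -6, -6.
Level-3 differences are constant, so Q has degree 3.
Fitting a degree-3 polynomial gives Q(n) = -n³ - 6n² - 5n + 5.
Then Q(5) = -295.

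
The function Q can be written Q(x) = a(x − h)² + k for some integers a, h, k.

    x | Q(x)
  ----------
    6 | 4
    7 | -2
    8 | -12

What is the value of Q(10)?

First differences -6, -10; second difference -4 = 2a, so a = -2.
Expanding, the x-coefficient is −2ah = 4h; matching it to the data gives h = 5, and then k = 6.
So Q(x) = -2(x − 5)² + 6.
Q(10) = -2·5² + 6 = -44.

-44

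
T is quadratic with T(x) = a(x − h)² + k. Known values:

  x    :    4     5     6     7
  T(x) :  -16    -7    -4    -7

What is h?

6

First differences 9, 3, -3; second difference -6 = 2a, so a = -3.
Expanding, the x-coefficient is −2ah = 6h; matching it to the data gives h = 6, and then k = -4.
So T(x) = -3(x − 6)² − 4.
Hence h = 6.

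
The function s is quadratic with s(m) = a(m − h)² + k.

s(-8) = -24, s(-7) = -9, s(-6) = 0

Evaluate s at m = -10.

-72

First differences 15, 9; second difference -6 = 2a, so a = -3.
Expanding, the m-coefficient is −2ah = 6h; matching it to the data gives h = -5, and then k = 3.
So s(m) = -3(m + 5)² + 3.
s(-10) = -3·(-5)² + 3 = -72.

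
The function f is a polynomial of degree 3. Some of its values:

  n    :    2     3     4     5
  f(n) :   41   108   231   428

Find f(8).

1643

Write f(n) = an³ + bn² + cn + d; the 4 given values yield a linear system in the 4 coefficients.
Solving, f(n) = 3n³ + n² + 5n + 3.
Then f(8) = 1643.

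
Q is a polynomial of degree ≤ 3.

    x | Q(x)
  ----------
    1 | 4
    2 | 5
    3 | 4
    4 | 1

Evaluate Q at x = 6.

-11

Write Q(x) = ax³ + bx² + cx + d; the 4 given values yield a linear system in the 4 coefficients.
Solving, the leading coefficient vanishes, and Q(x) = -x² + 4x + 1.
Then Q(6) = -11.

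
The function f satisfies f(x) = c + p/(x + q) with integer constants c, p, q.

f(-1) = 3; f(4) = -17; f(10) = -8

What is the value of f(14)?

-7

(f(x) − c)(x + q) = p for each data point; the three points give a linear system in c and q, then p follows.
Solving: c = -5, q = -2, p = -24, so f(x) = -5 − 24/(x − 2).
Then f(14) = -5 − 24/12 = -7.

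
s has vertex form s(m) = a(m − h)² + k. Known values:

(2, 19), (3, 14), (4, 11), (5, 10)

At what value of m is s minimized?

First differences -5, -3, -1; second difference 2 = 2a, so a = 1.
Expanding, the m-coefficient is −2ah = -2h; matching it to the data gives h = 5, and then k = 10.
So s(m) = 1(m − 5)² + 10.
Hence h = 5.

5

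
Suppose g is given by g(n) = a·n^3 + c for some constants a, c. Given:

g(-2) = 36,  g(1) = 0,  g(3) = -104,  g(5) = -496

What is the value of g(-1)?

8

From g(-2) = 36 and g(1) = 0: -8a + c = 36 and 1a + c = 0.
Subtracting: 9a = -36, so a = -4; then c = 36 − (-4)·(-8) = 4.
So g(n) = -4n³ + 4, and g(-1) = 8.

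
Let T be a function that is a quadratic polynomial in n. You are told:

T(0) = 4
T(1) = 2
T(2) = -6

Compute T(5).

-66

Write T(n) = an² + bn + c; the 3 given values yield a linear system in the 3 coefficients.
Solving, T(n) = -3n² + n + 4.
Then T(5) = -66.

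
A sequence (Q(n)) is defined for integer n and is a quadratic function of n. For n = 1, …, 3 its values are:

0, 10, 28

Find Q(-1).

4

Write Q(n) = an² + bn + c; the 3 given values yield a linear system in the 3 coefficients.
Solving, Q(n) = 4n² - 2n - 2.
Then Q(-1) = 4.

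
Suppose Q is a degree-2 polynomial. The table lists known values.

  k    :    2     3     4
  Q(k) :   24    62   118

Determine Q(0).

2

Write Q(k) = ak² + bk + c; the 3 given values yield a linear system in the 3 coefficients.
Solving, Q(k) = 9k² - 7k + 2.
Then Q(0) = 2.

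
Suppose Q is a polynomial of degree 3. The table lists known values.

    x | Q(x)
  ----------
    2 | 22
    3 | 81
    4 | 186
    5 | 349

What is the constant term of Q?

Write Q(x) = ax³ + bx² + cx + d; the 4 given values yield a linear system in the 4 coefficients.
Solving, Q(x) = 2x³ + 5x² - 4x - 6.
The constant term is Q(0) = -6.

-6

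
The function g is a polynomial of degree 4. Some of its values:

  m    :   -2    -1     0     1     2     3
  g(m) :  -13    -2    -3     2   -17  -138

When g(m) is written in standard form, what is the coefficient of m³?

Write g(m) = am^4 + bm³ + cm² + dm + e; the 6 given values yield a linear system in the 5 coefficients.
Solving, g(m) = -2m^4 - m³ + 5m² + 3m - 3.
The coefficient of m³ is -1.

-1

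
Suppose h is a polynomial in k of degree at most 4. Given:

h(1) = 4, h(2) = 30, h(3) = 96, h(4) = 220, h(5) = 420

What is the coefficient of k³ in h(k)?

Write h(k) = ak^4 + bk³ + ck² + dk + e; the 5 given values yield a linear system in the 5 coefficients.
Solving, the leading coefficient vanishes, and h(k) = 3k³ + 2k² - k.
The coefficient of k³ is 3.

3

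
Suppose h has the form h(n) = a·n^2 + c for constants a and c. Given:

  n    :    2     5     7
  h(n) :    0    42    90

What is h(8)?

From h(2) = 0 and h(5) = 42: 4a + c = 0 and 25a + c = 42.
Subtracting: 21a = 42, so a = 2; then c = 0 − 2·4 = -8.
So h(n) = 2n² − 8, and h(8) = 120.

120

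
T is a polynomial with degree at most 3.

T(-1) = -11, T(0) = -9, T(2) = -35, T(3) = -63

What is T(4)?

-101

Write T(m) = am³ + bm² + cm + d; the 4 given values yield a linear system in the 4 coefficients.
Solving, the leading coefficient vanishes, and T(m) = -5m² - 3m - 9.
Then T(4) = -101.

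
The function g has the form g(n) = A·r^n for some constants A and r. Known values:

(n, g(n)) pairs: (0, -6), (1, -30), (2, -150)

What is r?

5

Consecutive ratio: -30/(-6) = 5, and -150/(-30) = 5, so r = 5.
Then A·5^0 = -6 gives A = -6, and g(n) = -6·5^n.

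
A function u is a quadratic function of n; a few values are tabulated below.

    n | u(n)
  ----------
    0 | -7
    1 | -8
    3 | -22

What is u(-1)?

Write u(n) = an² + bn + c; the 3 given values yield a linear system in the 3 coefficients.
Solving, u(n) = -2n² + n - 7.
Then u(-1) = -10.

-10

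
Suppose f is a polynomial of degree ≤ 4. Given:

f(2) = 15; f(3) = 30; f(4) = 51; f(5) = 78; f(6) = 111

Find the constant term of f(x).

3

Write f(x) = ax^4 + bx³ + cx² + dx + e; the 5 given values yield a linear system in the 5 coefficients.
Solving, the top 2 coefficients vanish, and f(x) = 3x² + 3.
The constant term is f(0) = 3.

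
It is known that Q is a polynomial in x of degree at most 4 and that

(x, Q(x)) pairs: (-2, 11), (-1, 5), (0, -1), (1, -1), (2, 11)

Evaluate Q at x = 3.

First differences: -6, -6, 0, 12. Second differences: 0, 6, 12. Third differences: 6, 6.
Level-3 differences are constant, so Q has degree 3.
Extending the table by one column gives the next first difference 30, so Q(3) = 11 + 30 = 41.

41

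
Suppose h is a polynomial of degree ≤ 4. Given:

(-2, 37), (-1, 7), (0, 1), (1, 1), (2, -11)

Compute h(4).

First differences: -30, -6, 0, -12. Second differences: 24, 6, -12. Third differences: -18, -18.
Level-3 differences are constant, so h has degree 3.
Fitting a degree-3 polynomial gives h(m) = -3m³ + 3m² + 1.
Then h(4) = -143.

-143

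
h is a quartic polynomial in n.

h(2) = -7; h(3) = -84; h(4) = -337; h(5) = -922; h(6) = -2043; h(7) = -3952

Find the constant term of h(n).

First differences: -77, -253, -585, -1121, -1909. Second differences: -176, -332, -536, -788. Third differences: -156, -204, -252. Fourth differences: -48, -48.
Level-4 differences are constant, so h has degree 4.
Fitting a degree-4 polynomial gives h(n) = -2n^4 + 2n³ + 4n² - 5n + 3.
The constant term is h(0) = 3.

3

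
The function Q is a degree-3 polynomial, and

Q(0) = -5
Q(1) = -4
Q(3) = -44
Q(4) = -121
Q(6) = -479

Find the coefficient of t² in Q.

Write Q(t) = at³ + bt² + ct + d; the 5 given values yield a linear system in the 4 coefficients.
Solving, Q(t) = -3t³ + 5t² - t - 5.
The coefficient of t² is 5.

5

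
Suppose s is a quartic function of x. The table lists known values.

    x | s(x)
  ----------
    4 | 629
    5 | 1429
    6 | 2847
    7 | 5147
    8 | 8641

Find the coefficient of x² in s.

Write s(x) = ax^4 + bx³ + cx² + dx + e; the 5 given values yield a linear system in the 5 coefficients.
Solving, s(x) = 2x^4 + 7x² - x + 9.
The coefficient of x² is 7.

7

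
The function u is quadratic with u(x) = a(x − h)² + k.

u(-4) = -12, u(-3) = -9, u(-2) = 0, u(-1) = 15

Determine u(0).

36

First differences 3, 9, 15; second difference 6 = 2a, so a = 3.
Expanding, the x-coefficient is −2ah = -6h; matching it to the data gives h = -4, and then k = -12.
So u(x) = 3(x + 4)² − 12.
u(0) = 3·4² − 12 = 36.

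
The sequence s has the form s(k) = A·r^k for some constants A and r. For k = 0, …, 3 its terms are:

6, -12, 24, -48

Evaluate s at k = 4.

96

Consecutive ratio: -12/6 = -2, and 24/(-12) = -2, so r = -2.
Then A·(-2)^0 = 6 gives A = 6, and s(k) = 6·(-2)^k.
s(4) = 6·(-2)^4 = 96.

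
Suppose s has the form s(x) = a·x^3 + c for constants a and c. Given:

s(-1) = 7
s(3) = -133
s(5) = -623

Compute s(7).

-1713

From s(-1) = 7 and s(3) = -133: -1a + c = 7 and 27a + c = -133.
Subtracting: 28a = -140, so a = -5; then c = 7 − (-5)·(-1) = 2.
So s(x) = -5x³ + 2, and s(7) = -1713.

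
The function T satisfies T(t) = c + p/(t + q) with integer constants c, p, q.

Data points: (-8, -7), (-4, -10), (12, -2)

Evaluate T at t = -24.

(T(t) − c)(t + q) = p for each data point; the three points give a linear system in c and q, then p follows.
Solving: c = -4, q = 0, p = 24, so T(t) = -4 + 24/(t + 0).
Then T(-24) = -4 + 24/(-24) = -5.

-5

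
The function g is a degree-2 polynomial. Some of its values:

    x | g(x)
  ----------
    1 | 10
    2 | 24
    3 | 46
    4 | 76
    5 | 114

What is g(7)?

214

First differences: 14, 22, 30, 38. Second differences: 8, 8, 8.
Level-2 differences are constant, so g has degree 2.
Fitting a degree-2 polynomial gives g(x) = 4x² + 2x + 4.
Then g(7) = 214.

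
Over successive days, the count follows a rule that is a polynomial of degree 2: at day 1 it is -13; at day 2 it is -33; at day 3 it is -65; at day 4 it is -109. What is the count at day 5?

Write the value at k as Q(k).
Write Q(k) = ak² + bk + c; the 4 given values yield a linear system in the 3 coefficients.
Solving, Q(k) = -6k² - 2k - 5.
Then Q(5) = -165.

-165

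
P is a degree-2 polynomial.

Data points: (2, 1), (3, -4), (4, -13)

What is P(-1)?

-8

Write P(t) = at² + bt + c; the 3 given values yield a linear system in the 3 coefficients.
Solving, P(t) = -2t² + 5t - 1.
Then P(-1) = -8.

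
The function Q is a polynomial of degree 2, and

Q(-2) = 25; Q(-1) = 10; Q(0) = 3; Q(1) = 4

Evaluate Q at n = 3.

30

First differences: -15, -7, 1. Second differences: 8, 8.
Level-2 differences are constant, so Q has degree 2.
Fitting a degree-2 polynomial gives Q(n) = 4n² - 3n + 3.
Then Q(3) = 30.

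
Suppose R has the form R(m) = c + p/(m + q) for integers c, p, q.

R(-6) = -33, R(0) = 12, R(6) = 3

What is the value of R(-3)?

(R(m) − c)(m + q) = p for each data point; the three points give a linear system in c and q, then p follows.
Solving: c = -3, q = 4, p = 60, so R(m) = -3 + 60/(m + 4).
Then R(-3) = -3 + 60/1 = 57.

57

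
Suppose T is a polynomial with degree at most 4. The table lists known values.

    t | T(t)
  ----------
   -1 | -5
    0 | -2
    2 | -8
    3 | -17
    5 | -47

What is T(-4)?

-38

Write T(t) = at^4 + bt³ + ct² + dt + e; the 5 given values yield a linear system in the 5 coefficients.
Solving, the top 2 coefficients vanish, and T(t) = -2t² + t - 2.
Then T(-4) = -38.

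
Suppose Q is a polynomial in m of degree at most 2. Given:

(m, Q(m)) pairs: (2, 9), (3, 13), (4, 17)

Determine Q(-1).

-3

First differences: 4, 4.
Level-1 differences are constant, so Q has degree 1.
Fitting a degree-1 polynomial gives Q(m) = 4m + 1.
Then Q(-1) = -3.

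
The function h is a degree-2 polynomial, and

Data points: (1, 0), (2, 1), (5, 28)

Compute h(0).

3

Write h(k) = ak² + bk + c; the 3 given values yield a linear system in the 3 coefficients.
Solving, h(k) = 2k² - 5k + 3.
Then h(0) = 3.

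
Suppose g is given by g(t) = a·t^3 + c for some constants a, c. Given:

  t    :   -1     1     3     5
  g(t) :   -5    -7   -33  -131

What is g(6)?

From g(-1) = -5 and g(1) = -7: -1a + c = -5 and 1a + c = -7.
Subtracting: 2a = -2, so a = -1; then c = -5 − (-1)·(-1) = -6.
So g(t) = -1t³ − 6, and g(6) = -222.

-222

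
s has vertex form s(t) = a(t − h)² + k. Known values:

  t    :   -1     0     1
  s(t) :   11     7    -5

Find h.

First differences -4, -12; second difference -8 = 2a, so a = -4.
Expanding, the t-coefficient is −2ah = 8h; matching it to the data gives h = -1, and then k = 11.
So s(t) = -4(t + 1)² + 11.
Hence h = -1.

-1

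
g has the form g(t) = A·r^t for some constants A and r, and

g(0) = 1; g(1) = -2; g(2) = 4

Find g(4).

Consecutive ratio: -2/1 = -2, and 4/(-2) = -2, so r = -2.
Then A·(-2)^0 = 1 gives A = 1, and g(t) = 1·(-2)^t.
g(4) = 1·(-2)^4 = 16.

16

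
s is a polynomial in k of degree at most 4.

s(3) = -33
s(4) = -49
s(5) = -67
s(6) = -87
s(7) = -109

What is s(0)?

First differences: -16, -18, -20, -22. Second differences: -2, -2, -2.
Level-2 differences are constant, so s has degree 2.
Fitting a degree-2 polynomial gives s(k) = -k² - 9k + 3.
The constant term is s(0) = 3.

3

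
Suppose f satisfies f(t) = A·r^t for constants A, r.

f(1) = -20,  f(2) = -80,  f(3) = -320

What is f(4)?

-1280

Consecutive ratio: -80/(-20) = 4, and -320/(-80) = 4, so r = 4.
Then A·4^1 = -20 gives A = -5, and f(t) = -5·4^t.
f(4) = -5·4^4 = -1280.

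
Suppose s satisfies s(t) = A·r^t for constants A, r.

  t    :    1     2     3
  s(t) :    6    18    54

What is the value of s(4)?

Consecutive ratio: 18/6 = 3, and 54/18 = 3, so r = 3.
Then A·3^1 = 6 gives A = 2, and s(t) = 2·3^t.
s(4) = 2·3^4 = 162.

162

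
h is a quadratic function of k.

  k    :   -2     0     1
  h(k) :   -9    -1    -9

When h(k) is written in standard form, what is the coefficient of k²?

Write h(k) = ak² + bk + c; the 3 given values yield a linear system in the 3 coefficients.
Solving, h(k) = -4k² - 4k - 1.
The coefficient of k² is -4.

-4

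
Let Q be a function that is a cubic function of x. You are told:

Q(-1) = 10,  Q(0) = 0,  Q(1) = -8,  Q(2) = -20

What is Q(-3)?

60

Write Q(x) = ax³ + bx² + cx + d; the 4 given values yield a linear system in the 4 coefficients.
Solving, Q(x) = -x³ + x² - 8x.
Then Q(-3) = 60.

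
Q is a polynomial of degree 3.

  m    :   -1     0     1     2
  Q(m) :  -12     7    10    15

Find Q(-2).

Write Q(m) = am³ + bm² + cm + d; the 4 given values yield a linear system in the 4 coefficients.
Solving, Q(m) = 3m³ - 8m² + 8m + 7.
Then Q(-2) = -65.

-65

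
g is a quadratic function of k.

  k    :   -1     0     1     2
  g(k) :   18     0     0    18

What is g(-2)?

54

Write g(k) = ak² + bk + c; the 4 given values yield a linear system in the 3 coefficients.
Solving, g(k) = 9k² - 9k.
Then g(-2) = 54.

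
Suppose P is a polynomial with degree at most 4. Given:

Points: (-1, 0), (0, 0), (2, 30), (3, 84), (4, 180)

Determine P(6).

Write P(x) = ax^4 + bx³ + cx² + dx + e; the 5 given values yield a linear system in the 5 coefficients.
Solving, the leading coefficient vanishes, and P(x) = 2x³ + 3x² + x.
Then P(6) = 546.

546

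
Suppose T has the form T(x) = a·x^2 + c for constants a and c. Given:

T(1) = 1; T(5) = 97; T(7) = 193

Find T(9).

321

From T(1) = 1 and T(5) = 97: 1a + c = 1 and 25a + c = 97.
Subtracting: 24a = 96, so a = 4; then c = 1 − 4·1 = -3.
So T(x) = 4x² − 3, and T(9) = 321.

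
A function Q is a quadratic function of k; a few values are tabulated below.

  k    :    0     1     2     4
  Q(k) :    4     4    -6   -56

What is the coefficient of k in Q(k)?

5

Write Q(k) = ak² + bk + c; the 4 given values yield a linear system in the 3 coefficients.
Solving, Q(k) = -5k² + 5k + 4.
The coefficient of k is 5.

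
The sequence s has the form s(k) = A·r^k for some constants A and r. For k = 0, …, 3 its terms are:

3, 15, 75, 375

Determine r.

Consecutive ratio: 15/3 = 5, and 75/15 = 5, so r = 5.
Then A·5^0 = 3 gives A = 3, and s(k) = 3·5^k.

5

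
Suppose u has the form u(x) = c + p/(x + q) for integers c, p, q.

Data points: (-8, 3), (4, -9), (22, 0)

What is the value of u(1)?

21

(u(x) − c)(x + q) = p for each data point; the three points give a linear system in c and q, then p follows.
Solving: c = 1, q = -2, p = -20, so u(x) = 1 − 20/(x − 2).
Then u(1) = 1 − 20/(-1) = 21.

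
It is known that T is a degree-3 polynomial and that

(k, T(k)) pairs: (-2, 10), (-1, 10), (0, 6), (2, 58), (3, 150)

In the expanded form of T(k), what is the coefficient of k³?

Write T(k) = ak³ + bk² + ck + d; the 5 given values yield a linear system in the 4 coefficients.
Solving, T(k) = 3k³ + 7k² + 6.
The coefficient of k³ is 3.

3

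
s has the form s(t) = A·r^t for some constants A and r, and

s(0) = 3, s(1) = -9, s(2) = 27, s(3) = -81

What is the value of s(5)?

-729

Consecutive ratio: -9/3 = -3, and 27/(-9) = -3, so r = -3.
Then A·(-3)^0 = 3 gives A = 3, and s(t) = 3·(-3)^t.
s(5) = 3·(-3)^5 = -729.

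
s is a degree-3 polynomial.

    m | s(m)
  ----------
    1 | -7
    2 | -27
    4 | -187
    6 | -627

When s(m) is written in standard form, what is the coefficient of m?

-2

Write s(m) = am³ + bm² + cm + d; the 4 given values yield a linear system in the 4 coefficients.
Solving, s(m) = -3m³ + m² - 2m - 3.
The coefficient of m is -2.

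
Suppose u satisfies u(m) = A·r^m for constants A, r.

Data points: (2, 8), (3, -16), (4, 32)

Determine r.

-2

Consecutive ratio: -16/8 = -2, and 32/(-16) = -2, so r = -2.
Then A·(-2)^2 = 8 gives A = 2, and u(m) = 2·(-2)^m.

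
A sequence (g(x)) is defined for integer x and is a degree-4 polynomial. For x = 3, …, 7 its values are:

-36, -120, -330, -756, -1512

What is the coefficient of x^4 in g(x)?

-1

Write g(x) = ax^4 + bx³ + cx² + dx + e; the 5 given values yield a linear system in the 5 coefficients.
Solving, g(x) = -x^4 + 3x³ - 2x² - 6x.
The coefficient of x^4 is -1.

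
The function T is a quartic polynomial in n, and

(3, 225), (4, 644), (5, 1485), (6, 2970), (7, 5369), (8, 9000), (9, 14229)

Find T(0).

First differences: 419, 841, 1485, 2399, 3631, 5229. Second differences: 422, 644, 914, 1232, 1598. Third differences: 222, 270, 318, 366. Fourth differences: 48, 48, 48.
Level-4 differences are constant, so T has degree 4.
Fitting a degree-4 polynomial gives T(n) = 2n^4 + n³ + 5n² - 3n.
Then T(0) = 0.

0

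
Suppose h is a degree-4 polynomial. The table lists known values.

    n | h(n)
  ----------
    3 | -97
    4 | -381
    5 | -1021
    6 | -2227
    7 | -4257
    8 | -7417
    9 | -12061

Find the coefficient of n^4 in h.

-2

First differences: -284, -640, -1206, -2030, -3160, -4644. Second differences: -356, -566, -824, -1130, -1484. Third differences: -210, -258, -306, -354. Fourth differences: -48, -48, -48.
Level-4 differences are constant, so h has degree 4.
Fitting a degree-4 polynomial gives h(n) = -2n^4 + n³ + 4n² + n - 1.
The coefficient of n^4 is -2.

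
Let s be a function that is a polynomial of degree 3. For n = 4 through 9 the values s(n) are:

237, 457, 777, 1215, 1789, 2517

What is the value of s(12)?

5805

Write s(n) = an³ + bn² + cn + d; the 6 given values yield a linear system in the 4 coefficients.
Solving, s(n) = 3n³ + 5n² - 8n - 3.
Then s(12) = 5805.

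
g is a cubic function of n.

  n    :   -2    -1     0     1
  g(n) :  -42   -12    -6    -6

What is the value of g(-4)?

Write g(n) = an³ + bn² + cn + d; the 4 given values yield a linear system in the 4 coefficients.
Solving, g(n) = 3n³ - 3n² - 6.
Then g(-4) = -246.

-246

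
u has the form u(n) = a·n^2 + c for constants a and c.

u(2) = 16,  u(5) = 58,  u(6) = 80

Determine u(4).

From u(2) = 16 and u(5) = 58: 4a + c = 16 and 25a + c = 58.
Subtracting: 21a = 42, so a = 2; then c = 16 − 2·4 = 8.
So u(n) = 2n² + 8, and u(4) = 40.

40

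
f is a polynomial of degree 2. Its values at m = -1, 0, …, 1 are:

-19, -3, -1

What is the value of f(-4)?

-151

Write f(m) = am² + bm + c; the 3 given values yield a linear system in the 3 coefficients.
Solving, f(m) = -7m² + 9m - 3.
Then f(-4) = -151.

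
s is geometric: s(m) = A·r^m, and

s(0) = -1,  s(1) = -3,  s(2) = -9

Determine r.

Consecutive ratio: -3/(-1) = 3, and -9/(-3) = 3, so r = 3.
Then A·3^0 = -1 gives A = -1, and s(m) = -1·3^m.

3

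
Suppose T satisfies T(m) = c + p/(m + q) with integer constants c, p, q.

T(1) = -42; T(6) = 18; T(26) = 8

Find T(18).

(T(m) − c)(m + q) = p for each data point; the three points give a linear system in c and q, then p follows.
Solving: c = 6, q = -2, p = 48, so T(m) = 6 + 48/(m − 2).
Then T(18) = 6 + 48/16 = 9.

9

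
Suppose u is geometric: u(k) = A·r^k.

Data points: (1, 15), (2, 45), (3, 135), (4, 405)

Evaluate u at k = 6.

Consecutive ratio: 45/15 = 3, and 135/45 = 3, so r = 3.
Then A·3^1 = 15 gives A = 5, and u(k) = 5·3^k.
u(6) = 5·3^6 = 3645.

3645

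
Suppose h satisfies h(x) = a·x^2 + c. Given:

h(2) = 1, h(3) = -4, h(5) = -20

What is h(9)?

-76

From h(2) = 1 and h(3) = -4: 4a + c = 1 and 9a + c = -4.
Subtracting: 5a = -5, so a = -1; then c = 1 − (-1)·4 = 5.
So h(x) = -1x² + 5, and h(9) = -76.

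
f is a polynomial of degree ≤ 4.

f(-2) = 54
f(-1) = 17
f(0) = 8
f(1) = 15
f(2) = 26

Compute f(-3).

131

Write f(k) = ak^4 + bk³ + ck² + dk + e; the 5 given values yield a linear system in the 5 coefficients.
Solving, the leading coefficient vanishes, and f(k) = -2k³ + 8k² + k + 8.
Then f(-3) = 131.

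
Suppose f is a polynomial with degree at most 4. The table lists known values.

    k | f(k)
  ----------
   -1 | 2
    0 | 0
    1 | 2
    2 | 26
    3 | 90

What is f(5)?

410

First differences: -2, 2, 24, 64. Second differences: 4, 22, 40. Third differences: 18, 18.
Level-3 differences are constant, so f has degree 3.
Fitting a degree-3 polynomial gives f(k) = 3k³ + 2k² - 3k.
Then f(5) = 410.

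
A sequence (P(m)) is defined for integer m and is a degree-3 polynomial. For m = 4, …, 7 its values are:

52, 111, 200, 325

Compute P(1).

-5

Write P(m) = am³ + bm² + cm + d; the 4 given values yield a linear system in the 4 coefficients.
Solving, P(m) = m³ - 2m - 4.
Then P(1) = -5.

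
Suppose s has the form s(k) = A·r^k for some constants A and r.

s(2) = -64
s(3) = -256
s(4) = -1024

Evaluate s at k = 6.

-16384

Consecutive ratio: -256/(-64) = 4, and -1024/(-256) = 4, so r = 4.
Then A·4^2 = -64 gives A = -4, and s(k) = -4·4^k.
s(6) = -4·4^6 = -16384.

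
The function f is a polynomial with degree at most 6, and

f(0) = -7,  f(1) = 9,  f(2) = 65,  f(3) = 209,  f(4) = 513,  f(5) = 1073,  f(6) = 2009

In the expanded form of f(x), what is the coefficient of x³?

2

First differences: 16, 56, 144, 304, 560, 936. Second differences: 40, 88, 160, 256, 376. Third differences: 48, 72, 96, 120. Fourth differences: 24, 24, 24.
Level-4 differences are constant, so f has degree 4.
Fitting a degree-4 polynomial gives f(x) = x^4 + 2x³ + 7x² + 6x - 7.
The coefficient of x³ is 2.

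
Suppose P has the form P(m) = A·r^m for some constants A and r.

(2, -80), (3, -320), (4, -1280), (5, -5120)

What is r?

Consecutive ratio: -320/(-80) = 4, and -1280/(-320) = 4, so r = 4.
Then A·4^2 = -80 gives A = -5, and P(m) = -5·4^m.

4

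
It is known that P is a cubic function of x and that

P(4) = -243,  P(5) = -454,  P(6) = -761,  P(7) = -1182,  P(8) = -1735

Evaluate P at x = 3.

-110

Write P(x) = ax³ + bx² + cx + d; the 5 given values yield a linear system in the 4 coefficients.
Solving, P(x) = -3x³ - 3x² - x + 1.
Then P(3) = -110.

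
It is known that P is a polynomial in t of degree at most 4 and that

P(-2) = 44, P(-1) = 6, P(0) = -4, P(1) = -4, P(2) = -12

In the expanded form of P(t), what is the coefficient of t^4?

0

First differences: -38, -10, 0, -8. Second differences: 28, 10, -8. Third differences: -18, -18.
Level-3 differences are constant, so P has degree 3.
Fitting a degree-3 polynomial gives P(t) = -3t³ + 5t² - 2t - 4.
The coefficient of t^4 is 0.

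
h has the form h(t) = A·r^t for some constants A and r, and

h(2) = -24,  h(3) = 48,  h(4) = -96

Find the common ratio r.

Consecutive ratio: 48/(-24) = -2, and -96/48 = -2, so r = -2.
Then A·(-2)^2 = -24 gives A = -6, and h(t) = -6·(-2)^t.

-2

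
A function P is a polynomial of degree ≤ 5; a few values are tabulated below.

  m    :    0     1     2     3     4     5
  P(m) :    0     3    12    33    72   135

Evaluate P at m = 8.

528

First differences: 3, 9, 21, 39, 63. Second differences: 6, 12, 18, 24. Third differences: 6, 6, 6.
Level-3 differences are constant, so P has degree 3.
Fitting a degree-3 polynomial gives P(m) = m³ + 2m.
Then P(8) = 528.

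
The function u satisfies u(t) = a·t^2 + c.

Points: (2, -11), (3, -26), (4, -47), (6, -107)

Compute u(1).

-2

From u(2) = -11 and u(3) = -26: 4a + c = -11 and 9a + c = -26.
Subtracting: 5a = -15, so a = -3; then c = -11 − (-3)·4 = 1.
So u(t) = -3t² + 1, and u(1) = -2.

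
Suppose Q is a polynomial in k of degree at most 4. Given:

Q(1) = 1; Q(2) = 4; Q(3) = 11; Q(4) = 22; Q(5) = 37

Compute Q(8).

106

Write Q(k) = ak^4 + bk³ + ck² + dk + e; the 5 given values yield a linear system in the 5 coefficients.
Solving, the top 2 coefficients vanish, and Q(k) = 2k² - 3k + 2.
Then Q(8) = 106.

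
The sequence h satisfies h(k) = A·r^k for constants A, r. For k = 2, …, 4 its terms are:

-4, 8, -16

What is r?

-2

Consecutive ratio: 8/(-4) = -2, and -16/8 = -2, so r = -2.
Then A·(-2)^2 = -4 gives A = -1, and h(k) = -1·(-2)^k.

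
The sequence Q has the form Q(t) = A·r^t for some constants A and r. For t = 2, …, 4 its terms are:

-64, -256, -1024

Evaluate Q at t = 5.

-4096

Consecutive ratio: -256/(-64) = 4, and -1024/(-256) = 4, so r = 4.
Then A·4^2 = -64 gives A = -4, and Q(t) = -4·4^t.
Q(5) = -4·4^5 = -4096.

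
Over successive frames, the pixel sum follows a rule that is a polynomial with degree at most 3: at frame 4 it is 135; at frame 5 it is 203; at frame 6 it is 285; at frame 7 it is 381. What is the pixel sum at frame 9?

Write the value at m as s(m).
First differences: 68, 82, 96. Second differences: 14, 14.
Level-2 differences are constant, so s has degree 2.
Fitting a degree-2 polynomial gives s(m) = 7m² + 5m + 3.
Then s(9) = 615.

615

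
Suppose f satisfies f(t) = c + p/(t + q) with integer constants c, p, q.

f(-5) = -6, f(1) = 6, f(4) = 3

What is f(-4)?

-9

(f(t) − c)(t + q) = p for each data point; the three points give a linear system in c and q, then p follows.
Solving: c = 0, q = 2, p = 18, so f(t) = 18/(t + 2).
Then f(-4) = 0 + 18/(-2) = -9.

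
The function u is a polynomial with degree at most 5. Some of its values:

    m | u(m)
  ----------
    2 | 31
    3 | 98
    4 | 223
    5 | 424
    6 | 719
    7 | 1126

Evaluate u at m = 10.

First differences: 67, 125, 201, 295, 407. Second differences: 58, 76, 94, 112. Third differences: 18, 18, 18.
Level-3 differences are constant, so u has degree 3.
Fitting a degree-3 polynomial gives u(m) = 3m³ + 2m² - 1.
Then u(10) = 3199.

3199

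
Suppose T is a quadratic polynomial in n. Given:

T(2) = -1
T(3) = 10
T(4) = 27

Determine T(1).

Write T(n) = an² + bn + c; the 3 given values yield a linear system in the 3 coefficients.
Solving, T(n) = 3n² - 4n - 5.
Then T(1) = -6.

-6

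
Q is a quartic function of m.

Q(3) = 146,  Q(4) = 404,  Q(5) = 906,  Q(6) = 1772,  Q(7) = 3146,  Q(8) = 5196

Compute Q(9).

First differences: 258, 502, 866, 1374, 2050. Second differences: 244, 364, 508, 676. Third differences: 120, 144, 168. Fourth differences: 24, 24.
Level-4 differences are constant, so Q has degree 4.
Fitting a degree-4 polynomial gives Q(m) = m^4 + 2m³ + m² + 2m - 4.
Then Q(9) = 8114.

8114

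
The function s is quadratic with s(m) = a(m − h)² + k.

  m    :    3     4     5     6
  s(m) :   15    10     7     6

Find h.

6

First differences -5, -3, -1; second difference 2 = 2a, so a = 1.
Expanding, the m-coefficient is −2ah = -2h; matching it to the data gives h = 6, and then k = 6.
So s(m) = 1(m − 6)² + 6.
Hence h = 6.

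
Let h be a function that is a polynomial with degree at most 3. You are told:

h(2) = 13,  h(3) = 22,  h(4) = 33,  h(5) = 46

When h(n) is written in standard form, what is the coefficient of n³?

First differences: 9, 11, 13. Second differences: 2, 2.
Level-2 differences are constant, so h has degree 2.
Fitting a degree-2 polynomial gives h(n) = n² + 4n + 1.
The coefficient of n³ is 0.

0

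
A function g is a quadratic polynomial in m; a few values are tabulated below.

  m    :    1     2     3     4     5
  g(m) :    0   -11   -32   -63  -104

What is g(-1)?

-8

Write g(m) = am² + bm + c; the 5 given values yield a linear system in the 3 coefficients.
Solving, g(m) = -5m² + 4m + 1.
Then g(-1) = -8.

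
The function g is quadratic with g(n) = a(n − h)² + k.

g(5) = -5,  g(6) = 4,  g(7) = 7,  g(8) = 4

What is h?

First differences 9, 3, -3; second difference -6 = 2a, so a = -3.
Expanding, the n-coefficient is −2ah = 6h; matching it to the data gives h = 7, and then k = 7.
So g(n) = -3(n − 7)² + 7.
Hence h = 7.

7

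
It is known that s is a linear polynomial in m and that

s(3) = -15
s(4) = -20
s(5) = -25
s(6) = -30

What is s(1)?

Write s(m) = am + b; the 4 given values yield a linear system in the 2 coefficients.
Solving, s(m) = -5m.
Then s(1) = -5.

-5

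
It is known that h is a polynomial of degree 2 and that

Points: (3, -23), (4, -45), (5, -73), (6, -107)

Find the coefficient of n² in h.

First differences: -22, -28, -34. Second differences: -6, -6.
Level-2 differences are constant, so h has degree 2.
Fitting a degree-2 polynomial gives h(n) = -3n² - n + 7.
The coefficient of n² is -3.

-3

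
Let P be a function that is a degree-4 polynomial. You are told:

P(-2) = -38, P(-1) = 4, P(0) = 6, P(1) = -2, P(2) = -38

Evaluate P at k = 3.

-168

Write P(k) = ak^4 + bk³ + ck² + dk + e; the 5 given values yield a linear system in the 5 coefficients.
Solving, P(k) = -2k^4 + k³ - 3k² - 4k + 6.
Then P(3) = -168.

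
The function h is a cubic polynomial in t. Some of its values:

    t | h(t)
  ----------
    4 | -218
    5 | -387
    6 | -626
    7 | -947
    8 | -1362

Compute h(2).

First differences: -169, -239, -321, -415. Second differences: -70, -82, -94. Third differences: -12, -12.
Level-3 differences are constant, so h has degree 3.
Fitting a degree-3 polynomial gives h(t) = -2t³ - 5t² - 2t - 2.
Then h(2) = -42.

-42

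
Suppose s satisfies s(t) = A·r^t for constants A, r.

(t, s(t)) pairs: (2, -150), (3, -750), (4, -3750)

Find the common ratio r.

Consecutive ratio: -750/(-150) = 5, and -3750/(-750) = 5, so r = 5.
Then A·5^2 = -150 gives A = -6, and s(t) = -6·5^t.

5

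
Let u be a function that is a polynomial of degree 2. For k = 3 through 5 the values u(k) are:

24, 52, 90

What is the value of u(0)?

0

Write u(k) = ak² + bk + c; the 3 given values yield a linear system in the 3 coefficients.
Solving, u(k) = 5k² - 7k.
Then u(0) = 0.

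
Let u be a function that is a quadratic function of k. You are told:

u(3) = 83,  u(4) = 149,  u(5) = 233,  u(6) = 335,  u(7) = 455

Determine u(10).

First differences: 66, 84, 102, 120. Second differences: 18, 18, 18.
Level-2 differences are constant, so u has degree 2.
Fitting a degree-2 polynomial gives u(k) = 9k² + 3k - 7.
Then u(10) = 923.

923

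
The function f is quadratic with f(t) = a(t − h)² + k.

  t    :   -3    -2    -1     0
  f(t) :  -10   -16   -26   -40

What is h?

-4

First differences -6, -10, -14; second difference -4 = 2a, so a = -2.
Expanding, the t-coefficient is −2ah = 4h; matching it to the data gives h = -4, and then k = -8.
So f(t) = -2(t + 4)² − 8.
Hence h = -4.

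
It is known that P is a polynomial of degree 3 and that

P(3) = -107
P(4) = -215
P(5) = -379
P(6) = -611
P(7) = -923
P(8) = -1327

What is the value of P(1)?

First differences: -108, -164, -232, -312, -404. Second differences: -56, -68, -80, -92. Third differences: -12, -12, -12.
Level-3 differences are constant, so P has degree 3.
Fitting a degree-3 polynomial gives P(n) = -2n³ - 4n² - 6n + 1.
Then P(1) = -11.

-11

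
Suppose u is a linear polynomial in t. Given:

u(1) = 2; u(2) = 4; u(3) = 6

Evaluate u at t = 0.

0

First differences: 2, 2.
Level-1 differences are constant, so u has degree 1.
Fitting a degree-1 polynomial gives u(t) = 2t.
Then u(0) = 0.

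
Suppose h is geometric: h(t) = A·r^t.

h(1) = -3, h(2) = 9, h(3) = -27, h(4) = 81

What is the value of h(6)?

729

Consecutive ratio: 9/(-3) = -3, and -27/9 = -3, so r = -3.
Then A·(-3)^1 = -3 gives A = 1, and h(t) = 1·(-3)^t.
h(6) = 1·(-3)^6 = 729.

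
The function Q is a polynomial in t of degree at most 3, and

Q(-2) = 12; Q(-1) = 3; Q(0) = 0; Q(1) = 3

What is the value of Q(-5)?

75

Write Q(t) = at³ + bt² + ct + d; the 4 given values yield a linear system in the 4 coefficients.
Solving, the leading coefficient vanishes, and Q(t) = 3t².
Then Q(-5) = 75.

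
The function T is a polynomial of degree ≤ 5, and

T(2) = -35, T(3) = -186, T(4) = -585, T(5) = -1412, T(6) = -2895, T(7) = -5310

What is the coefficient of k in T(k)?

First differences: -151, -399, -827, -1483, -2415. Second differences: -248, -428, -656, -932. Third differences: -180, -228, -276. Fourth differences: -48, -48.
Level-4 differences are constant, so T has degree 4.
Fitting a degree-4 polynomial gives T(k) = -2k^4 - 2k³ + 4k² - 3k + 3.
The coefficient of k is -3.

-3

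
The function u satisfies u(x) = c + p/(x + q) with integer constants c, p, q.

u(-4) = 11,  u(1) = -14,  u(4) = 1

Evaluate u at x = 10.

(u(x) − c)(x + q) = p for each data point; the three points give a linear system in c and q, then p follows.
Solving: c = 6, q = 0, p = -20, so u(x) = 6 − 20/(x + 0).
Then u(10) = 6 − 20/10 = 4.

4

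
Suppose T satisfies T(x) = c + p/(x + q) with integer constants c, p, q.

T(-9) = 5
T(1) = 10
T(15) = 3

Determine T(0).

(T(x) − c)(x + q) = p for each data point; the three points give a linear system in c and q, then p follows.
Solving: c = 4, q = -3, p = -12, so T(x) = 4 − 12/(x − 3).
Then T(0) = 4 − 12/(-3) = 8.

8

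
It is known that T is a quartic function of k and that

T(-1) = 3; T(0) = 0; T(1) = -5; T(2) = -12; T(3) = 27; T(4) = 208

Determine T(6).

1620

First differences: -3, -5, -7, 39, 181. Second differences: -2, -2, 46, 142. Third differences: 0, 48, 96. Fourth differences: 48, 48.
Level-4 differences are constant, so T has degree 4.
Fitting a degree-4 polynomial gives T(k) = 2k^4 - 4k³ - 3k².
Then T(6) = 1620.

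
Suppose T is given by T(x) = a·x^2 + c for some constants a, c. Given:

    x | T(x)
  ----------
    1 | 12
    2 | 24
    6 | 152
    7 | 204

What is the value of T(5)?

108

From T(1) = 12 and T(2) = 24: 1a + c = 12 and 4a + c = 24.
Subtracting: 3a = 12, so a = 4; then c = 12 − 4·1 = 8.
So T(x) = 4x² + 8, and T(5) = 108.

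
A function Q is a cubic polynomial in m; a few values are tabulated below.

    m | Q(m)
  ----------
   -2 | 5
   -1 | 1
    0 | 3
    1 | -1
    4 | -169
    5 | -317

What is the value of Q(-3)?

27

Write Q(m) = am³ + bm² + cm + d; the 6 given values yield a linear system in the 4 coefficients.
Solving, Q(m) = -2m³ - 3m² + m + 3.
Then Q(-3) = 27.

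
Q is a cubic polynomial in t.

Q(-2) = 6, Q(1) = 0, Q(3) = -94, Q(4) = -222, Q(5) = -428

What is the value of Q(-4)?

130

Write Q(t) = at³ + bt² + ct + d; the 5 given values yield a linear system in the 4 coefficients.
Solving, Q(t) = -3t³ - 3t² + 4t + 2.
Then Q(-4) = 130.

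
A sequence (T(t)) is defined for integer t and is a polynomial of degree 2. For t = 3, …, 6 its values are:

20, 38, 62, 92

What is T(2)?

Write T(t) = at² + bt + c; the 4 given values yield a linear system in the 3 coefficients.
Solving, T(t) = 3t² - 3t + 2.
Then T(2) = 8.

8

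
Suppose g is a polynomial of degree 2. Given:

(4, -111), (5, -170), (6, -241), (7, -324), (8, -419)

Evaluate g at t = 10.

Write g(t) = at² + bt + c; the 5 given values yield a linear system in the 3 coefficients.
Solving, g(t) = -6t² - 5t + 5.
Then g(10) = -645.

-645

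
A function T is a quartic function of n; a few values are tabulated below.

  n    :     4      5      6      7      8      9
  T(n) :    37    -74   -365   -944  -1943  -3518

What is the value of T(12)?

-13619

Write T(n) = an^4 + bn³ + cn² + dn + e; the 6 given values yield a linear system in the 5 coefficients.
Solving, T(n) = -n^4 + 4n³ + n² + 5n + 1.
Then T(12) = -13619.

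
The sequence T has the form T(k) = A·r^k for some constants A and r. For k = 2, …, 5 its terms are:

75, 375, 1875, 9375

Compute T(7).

234375

Consecutive ratio: 375/75 = 5, and 1875/375 = 5, so r = 5.
Then A·5^2 = 75 gives A = 3, and T(k) = 3·5^k.
T(7) = 3·5^7 = 234375.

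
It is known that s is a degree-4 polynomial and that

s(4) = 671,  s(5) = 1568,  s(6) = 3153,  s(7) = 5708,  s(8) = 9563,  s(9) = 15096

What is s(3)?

228

First differences: 897, 1585, 2555, 3855, 5533. Second differences: 688, 970, 1300, 1678. Third differences: 282, 330, 378. Fourth differences: 48, 48.
Level-4 differences are constant, so s has degree 4.
Fitting a degree-4 polynomial gives s(x) = 2x^4 + 3x³ - 3x² + 3x + 3.
Then s(3) = 228.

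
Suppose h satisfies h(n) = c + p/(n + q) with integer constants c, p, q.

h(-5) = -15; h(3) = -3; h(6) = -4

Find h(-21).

(h(n) − c)(n + q) = p for each data point; the three points give a linear system in c and q, then p follows.
Solving: c = -6, q = 3, p = 18, so h(n) = -6 + 18/(n + 3).
Then h(-21) = -6 + 18/(-18) = -7.

-7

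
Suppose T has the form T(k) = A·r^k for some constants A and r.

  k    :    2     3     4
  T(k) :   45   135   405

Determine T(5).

1215

Consecutive ratio: 135/45 = 3, and 405/135 = 3, so r = 3.
Then A·3^2 = 45 gives A = 5, and T(k) = 5·3^k.
T(5) = 5·3^5 = 1215.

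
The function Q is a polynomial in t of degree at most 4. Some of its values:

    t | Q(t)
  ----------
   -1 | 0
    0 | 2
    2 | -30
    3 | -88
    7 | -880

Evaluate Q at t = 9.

-1780

Write Q(t) = at^4 + bt³ + ct² + dt + e; the 5 given values yield a linear system in the 5 coefficients.
Solving, the leading coefficient vanishes, and Q(t) = -2t³ - 4t² + 2.
Then Q(9) = -1780.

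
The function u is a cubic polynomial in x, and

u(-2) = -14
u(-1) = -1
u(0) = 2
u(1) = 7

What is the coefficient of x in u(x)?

2

Write u(x) = ax³ + bx² + cx + d; the 4 given values yield a linear system in the 4 coefficients.
Solving, u(x) = 2x³ + x² + 2x + 2.
The coefficient of x is 2.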